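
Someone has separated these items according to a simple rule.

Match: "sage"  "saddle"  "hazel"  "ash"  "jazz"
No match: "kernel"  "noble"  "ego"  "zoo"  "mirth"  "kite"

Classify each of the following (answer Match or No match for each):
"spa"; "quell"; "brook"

'Match' ⟺ contains 'a'.
"spa" — has 'a', hence Match. "quell" — no 'a', hence No match. "brook" — no 'a', hence No match.

Match, No match, No match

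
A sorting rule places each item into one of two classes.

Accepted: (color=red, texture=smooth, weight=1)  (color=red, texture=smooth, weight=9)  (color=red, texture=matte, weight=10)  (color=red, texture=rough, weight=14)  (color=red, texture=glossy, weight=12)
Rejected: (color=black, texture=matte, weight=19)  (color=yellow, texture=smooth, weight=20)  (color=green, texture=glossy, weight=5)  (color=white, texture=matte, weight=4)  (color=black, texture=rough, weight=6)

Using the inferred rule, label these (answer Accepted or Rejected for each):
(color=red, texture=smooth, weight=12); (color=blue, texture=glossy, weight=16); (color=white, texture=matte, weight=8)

Accepted, Rejected, Rejected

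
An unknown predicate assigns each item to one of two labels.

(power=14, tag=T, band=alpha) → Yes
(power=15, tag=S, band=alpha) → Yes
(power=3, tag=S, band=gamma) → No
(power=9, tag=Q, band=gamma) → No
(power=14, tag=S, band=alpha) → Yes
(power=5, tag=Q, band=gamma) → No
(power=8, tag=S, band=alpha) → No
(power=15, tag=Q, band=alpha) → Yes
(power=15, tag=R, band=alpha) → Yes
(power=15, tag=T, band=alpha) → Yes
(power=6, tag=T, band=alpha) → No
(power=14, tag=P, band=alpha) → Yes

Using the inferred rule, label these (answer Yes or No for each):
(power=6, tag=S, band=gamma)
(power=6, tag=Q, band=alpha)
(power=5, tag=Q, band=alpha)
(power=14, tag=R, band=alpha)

No, No, No, Yes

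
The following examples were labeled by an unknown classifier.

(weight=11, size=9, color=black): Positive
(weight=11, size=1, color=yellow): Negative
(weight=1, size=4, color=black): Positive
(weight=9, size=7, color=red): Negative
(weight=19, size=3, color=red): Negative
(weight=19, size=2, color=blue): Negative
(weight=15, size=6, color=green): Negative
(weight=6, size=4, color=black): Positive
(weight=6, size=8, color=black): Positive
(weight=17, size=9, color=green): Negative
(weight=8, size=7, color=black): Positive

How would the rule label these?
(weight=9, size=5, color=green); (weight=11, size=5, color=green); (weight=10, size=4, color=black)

The simplest hypothesis consistent with all the labels is: color is black.

Negative, Negative, Positive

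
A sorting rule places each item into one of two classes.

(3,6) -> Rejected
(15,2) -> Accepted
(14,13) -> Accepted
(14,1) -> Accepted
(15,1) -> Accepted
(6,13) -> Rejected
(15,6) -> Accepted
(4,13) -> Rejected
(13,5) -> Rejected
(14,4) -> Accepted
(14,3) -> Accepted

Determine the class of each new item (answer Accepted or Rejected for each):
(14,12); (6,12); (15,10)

Rule: first ≥ 14. This holds for each 'Accepted' example and fails for each 'Rejected' one.
(14,12): Accepted (first 14).
(6,12): Rejected (first 6).
(15,10): Accepted (first 15).

Accepted, Rejected, Accepted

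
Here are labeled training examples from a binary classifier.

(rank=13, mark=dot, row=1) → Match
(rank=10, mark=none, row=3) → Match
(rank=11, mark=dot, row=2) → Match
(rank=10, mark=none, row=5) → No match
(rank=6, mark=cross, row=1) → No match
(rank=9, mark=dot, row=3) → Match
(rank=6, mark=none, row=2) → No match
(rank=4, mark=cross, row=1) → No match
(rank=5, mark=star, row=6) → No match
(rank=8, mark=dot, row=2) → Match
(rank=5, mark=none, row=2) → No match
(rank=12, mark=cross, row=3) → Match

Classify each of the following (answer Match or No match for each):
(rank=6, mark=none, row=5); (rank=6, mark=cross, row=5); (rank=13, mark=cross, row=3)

Rule: rank ≥ 8 AND row ≤ 3. This holds for each 'Match' example and fails for each 'No match' one.

No match, No match, Match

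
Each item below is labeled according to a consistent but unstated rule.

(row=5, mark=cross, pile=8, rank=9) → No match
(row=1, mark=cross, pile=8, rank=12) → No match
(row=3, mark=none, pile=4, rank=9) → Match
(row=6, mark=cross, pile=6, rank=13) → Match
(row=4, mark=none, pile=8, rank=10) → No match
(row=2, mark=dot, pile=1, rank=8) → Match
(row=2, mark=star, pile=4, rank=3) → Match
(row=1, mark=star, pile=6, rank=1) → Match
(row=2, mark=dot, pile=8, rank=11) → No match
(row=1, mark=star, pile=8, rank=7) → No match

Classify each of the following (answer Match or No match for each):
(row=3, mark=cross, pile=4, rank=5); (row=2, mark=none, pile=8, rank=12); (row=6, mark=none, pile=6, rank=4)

The classifier is using: pile ≤ 6.

Match, No match, Match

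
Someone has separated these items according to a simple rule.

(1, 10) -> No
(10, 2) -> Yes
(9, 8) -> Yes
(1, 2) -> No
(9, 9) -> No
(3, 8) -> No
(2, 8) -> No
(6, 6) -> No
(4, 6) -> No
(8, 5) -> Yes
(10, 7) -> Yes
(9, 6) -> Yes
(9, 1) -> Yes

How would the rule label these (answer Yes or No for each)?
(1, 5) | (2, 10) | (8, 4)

No, No, Yes

The classifier is using: first > second.
(1, 5) → 1 < 5 → No. (2, 10) → 2 < 10 → No. (8, 4) → 8 > 4 → Yes.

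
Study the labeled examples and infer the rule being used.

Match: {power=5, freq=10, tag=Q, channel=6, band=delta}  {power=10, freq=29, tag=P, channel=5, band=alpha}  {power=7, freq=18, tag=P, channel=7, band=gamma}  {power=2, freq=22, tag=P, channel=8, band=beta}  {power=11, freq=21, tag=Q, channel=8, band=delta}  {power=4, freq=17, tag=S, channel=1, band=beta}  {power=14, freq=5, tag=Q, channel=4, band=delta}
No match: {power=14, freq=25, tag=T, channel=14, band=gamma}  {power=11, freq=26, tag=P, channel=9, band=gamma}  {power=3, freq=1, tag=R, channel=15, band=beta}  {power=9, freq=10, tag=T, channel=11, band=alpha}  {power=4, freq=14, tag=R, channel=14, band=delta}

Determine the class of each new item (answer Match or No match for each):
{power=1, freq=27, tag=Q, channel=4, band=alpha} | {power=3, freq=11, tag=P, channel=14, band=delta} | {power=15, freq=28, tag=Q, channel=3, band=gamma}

Every 'Match' example satisfies: channel ≤ 8. None of the 'No match' examples do.
Match: {power=1, freq=27, tag=Q, channel=4, band=alpha}, since channel = 4.
No match: {power=3, freq=11, tag=P, channel=14, band=delta}, since channel = 14.
Match: {power=15, freq=28, tag=Q, channel=3, band=gamma}, since channel = 3.

Match, No match, Match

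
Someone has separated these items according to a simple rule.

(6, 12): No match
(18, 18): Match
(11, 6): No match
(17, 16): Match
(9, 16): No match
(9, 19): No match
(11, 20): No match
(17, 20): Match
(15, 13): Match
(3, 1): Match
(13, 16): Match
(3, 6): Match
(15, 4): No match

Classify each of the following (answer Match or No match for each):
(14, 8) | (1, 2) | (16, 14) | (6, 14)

No match, Match, Match, No match

The pattern is that an item is 'Match' exactly when: |first − second| ≤ 3.
(14, 8): |14−8| = 6 — doesn't qualify, so No match. (1, 2): |1−2| = 1 — satisfies this, so Match. (16, 14): |16−14| = 2 — satisfies this, so Match. (6, 14): |6−14| = 8 — doesn't qualify, so No match.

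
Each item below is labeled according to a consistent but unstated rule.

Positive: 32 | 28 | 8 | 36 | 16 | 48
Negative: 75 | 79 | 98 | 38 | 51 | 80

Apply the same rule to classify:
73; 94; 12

A rule that fits every label: multiple of 4 AND at most 48 — true of each 'Positive' example, false of each 'Negative' one.

Negative, Negative, Positive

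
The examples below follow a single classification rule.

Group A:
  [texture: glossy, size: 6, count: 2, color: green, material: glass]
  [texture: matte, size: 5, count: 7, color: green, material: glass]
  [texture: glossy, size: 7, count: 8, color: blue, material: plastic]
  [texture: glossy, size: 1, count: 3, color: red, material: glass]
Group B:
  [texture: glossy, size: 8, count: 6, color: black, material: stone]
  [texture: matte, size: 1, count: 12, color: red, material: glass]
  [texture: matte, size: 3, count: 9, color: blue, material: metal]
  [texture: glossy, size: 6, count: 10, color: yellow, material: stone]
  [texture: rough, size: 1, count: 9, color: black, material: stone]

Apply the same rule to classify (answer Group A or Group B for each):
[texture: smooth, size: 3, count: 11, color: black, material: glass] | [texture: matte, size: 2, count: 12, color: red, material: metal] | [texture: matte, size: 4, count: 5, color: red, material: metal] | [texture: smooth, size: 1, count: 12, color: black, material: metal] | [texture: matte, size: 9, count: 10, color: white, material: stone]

The pattern is that an item is 'Group A' exactly when: count ≤ 8 AND size ≤ 7.

Group B, Group B, Group A, Group B, Group B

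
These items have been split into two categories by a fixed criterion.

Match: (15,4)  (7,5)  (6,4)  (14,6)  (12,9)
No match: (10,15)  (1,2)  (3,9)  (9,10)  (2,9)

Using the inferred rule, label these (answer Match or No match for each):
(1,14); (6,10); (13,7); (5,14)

No match, No match, Match, No match

The simplest hypothesis consistent with all the labels is: first > second.
(1,14) → 1 < 14 → No match. (6,10) → 6 < 10 → No match. (13,7) → 13 > 7 → Match. (5,14) → 5 < 14 → No match.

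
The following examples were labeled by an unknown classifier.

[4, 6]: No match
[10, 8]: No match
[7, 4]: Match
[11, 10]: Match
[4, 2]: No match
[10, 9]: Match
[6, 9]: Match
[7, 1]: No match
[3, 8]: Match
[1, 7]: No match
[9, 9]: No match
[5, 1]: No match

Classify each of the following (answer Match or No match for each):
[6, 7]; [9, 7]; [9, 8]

All 'Match' examples share one property — sum is odd — and every 'No match' example lacks it.
[6, 7] — 6+7 = 13, hence Match. [9, 7] — 9+7 = 16, hence No match. [9, 8] — 9+8 = 17, hence Match.

Match, No match, Match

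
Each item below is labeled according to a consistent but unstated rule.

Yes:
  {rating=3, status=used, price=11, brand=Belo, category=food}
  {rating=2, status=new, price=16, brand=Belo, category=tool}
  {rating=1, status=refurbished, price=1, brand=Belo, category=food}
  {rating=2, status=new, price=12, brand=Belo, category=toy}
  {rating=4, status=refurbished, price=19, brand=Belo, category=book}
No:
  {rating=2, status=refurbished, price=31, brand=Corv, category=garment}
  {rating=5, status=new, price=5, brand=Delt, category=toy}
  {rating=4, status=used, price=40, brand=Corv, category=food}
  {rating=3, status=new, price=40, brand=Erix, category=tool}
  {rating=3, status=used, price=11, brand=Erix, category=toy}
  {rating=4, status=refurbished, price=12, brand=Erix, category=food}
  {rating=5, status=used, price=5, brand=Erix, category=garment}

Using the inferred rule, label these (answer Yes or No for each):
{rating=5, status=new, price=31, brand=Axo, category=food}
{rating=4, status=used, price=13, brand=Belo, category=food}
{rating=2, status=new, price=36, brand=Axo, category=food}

Checking candidate rules against both groups, what survives is: brand is Belo.
No: {rating=5, status=new, price=31, brand=Axo, category=food}, since brand is Axo.
Yes: {rating=4, status=used, price=13, brand=Belo, category=food}, since brand is Belo.
No: {rating=2, status=new, price=36, brand=Axo, category=food}, since brand is Axo.

No, Yes, No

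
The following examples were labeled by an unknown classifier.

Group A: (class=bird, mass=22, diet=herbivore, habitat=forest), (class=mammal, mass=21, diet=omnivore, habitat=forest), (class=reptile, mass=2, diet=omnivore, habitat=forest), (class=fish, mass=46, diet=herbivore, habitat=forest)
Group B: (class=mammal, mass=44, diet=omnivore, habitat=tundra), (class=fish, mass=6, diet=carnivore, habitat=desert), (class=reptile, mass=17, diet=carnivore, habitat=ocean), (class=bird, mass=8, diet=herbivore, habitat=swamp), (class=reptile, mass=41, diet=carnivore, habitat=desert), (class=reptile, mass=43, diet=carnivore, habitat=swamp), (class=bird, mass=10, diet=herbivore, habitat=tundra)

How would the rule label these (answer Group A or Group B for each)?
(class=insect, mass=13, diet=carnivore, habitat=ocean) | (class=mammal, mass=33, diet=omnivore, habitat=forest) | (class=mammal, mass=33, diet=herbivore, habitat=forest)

'Group A' ⟺ habitat is forest.
(class=insect, mass=13, diet=carnivore, habitat=ocean): habitat is ocean, does not pass → Group B.
(class=mammal, mass=33, diet=omnivore, habitat=forest): habitat is forest, satisfies this → Group A.
(class=mammal, mass=33, diet=herbivore, habitat=forest): habitat is forest, satisfies this → Group A.

Group B, Group A, Group A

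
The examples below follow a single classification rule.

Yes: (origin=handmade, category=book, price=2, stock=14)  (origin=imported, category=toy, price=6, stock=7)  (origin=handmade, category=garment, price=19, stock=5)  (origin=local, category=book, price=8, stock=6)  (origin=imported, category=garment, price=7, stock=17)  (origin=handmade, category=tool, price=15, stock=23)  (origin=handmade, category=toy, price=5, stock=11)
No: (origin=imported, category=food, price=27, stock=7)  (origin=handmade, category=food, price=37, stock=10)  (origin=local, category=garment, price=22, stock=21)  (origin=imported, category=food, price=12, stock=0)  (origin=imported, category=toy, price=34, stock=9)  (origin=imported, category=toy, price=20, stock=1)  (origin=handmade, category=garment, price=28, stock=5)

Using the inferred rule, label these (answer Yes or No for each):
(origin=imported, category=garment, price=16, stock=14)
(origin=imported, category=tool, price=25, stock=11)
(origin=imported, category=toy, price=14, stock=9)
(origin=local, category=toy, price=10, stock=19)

Every 'Yes' example satisfies: stock ≥ 1 AND price ≤ 19. None of the 'No' examples do.

Yes, No, Yes, Yes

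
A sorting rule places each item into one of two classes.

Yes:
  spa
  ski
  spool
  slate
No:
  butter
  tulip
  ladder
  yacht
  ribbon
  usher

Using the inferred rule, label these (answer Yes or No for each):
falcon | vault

No, No

All 'Yes' examples share one property — starts with 's' — and every 'No' example lacks it.
falcon: No (starts with 'f'). vault: No (starts with 'v').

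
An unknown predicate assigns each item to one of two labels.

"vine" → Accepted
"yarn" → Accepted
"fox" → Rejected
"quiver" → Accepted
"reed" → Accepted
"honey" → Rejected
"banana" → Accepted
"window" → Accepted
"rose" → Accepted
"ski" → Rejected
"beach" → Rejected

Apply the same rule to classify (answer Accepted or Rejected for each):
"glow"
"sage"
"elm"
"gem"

Accepted, Accepted, Rejected, Rejected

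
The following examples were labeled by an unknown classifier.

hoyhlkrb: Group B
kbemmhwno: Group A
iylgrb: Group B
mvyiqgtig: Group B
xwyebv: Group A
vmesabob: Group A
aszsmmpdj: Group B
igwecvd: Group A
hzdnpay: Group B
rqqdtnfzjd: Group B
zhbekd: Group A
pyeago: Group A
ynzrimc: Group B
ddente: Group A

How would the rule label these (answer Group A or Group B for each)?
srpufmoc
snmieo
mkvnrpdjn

Group B, Group A, Group B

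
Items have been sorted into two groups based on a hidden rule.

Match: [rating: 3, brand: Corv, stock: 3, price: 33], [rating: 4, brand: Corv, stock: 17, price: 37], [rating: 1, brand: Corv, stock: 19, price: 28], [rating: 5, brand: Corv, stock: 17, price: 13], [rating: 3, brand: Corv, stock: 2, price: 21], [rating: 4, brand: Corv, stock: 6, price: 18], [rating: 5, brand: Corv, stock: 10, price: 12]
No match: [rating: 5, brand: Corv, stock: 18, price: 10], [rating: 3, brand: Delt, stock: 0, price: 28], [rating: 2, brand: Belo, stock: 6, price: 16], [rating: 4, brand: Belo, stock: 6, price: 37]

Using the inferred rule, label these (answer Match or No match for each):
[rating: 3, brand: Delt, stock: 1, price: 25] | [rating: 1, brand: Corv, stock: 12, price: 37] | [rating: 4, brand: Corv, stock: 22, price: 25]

All 'Match' examples share one property — brand is Corv AND price ≥ 12 — and every 'No match' example lacks it.
[rating: 3, brand: Delt, stock: 1, price: 25]: brand is Delt, price = 25, does not fit → No match. [rating: 1, brand: Corv, stock: 12, price: 37]: brand is Corv, price = 37, checks out → Match. [rating: 4, brand: Corv, stock: 22, price: 25]: brand is Corv, price = 25, checks out → Match.

No match, Match, Match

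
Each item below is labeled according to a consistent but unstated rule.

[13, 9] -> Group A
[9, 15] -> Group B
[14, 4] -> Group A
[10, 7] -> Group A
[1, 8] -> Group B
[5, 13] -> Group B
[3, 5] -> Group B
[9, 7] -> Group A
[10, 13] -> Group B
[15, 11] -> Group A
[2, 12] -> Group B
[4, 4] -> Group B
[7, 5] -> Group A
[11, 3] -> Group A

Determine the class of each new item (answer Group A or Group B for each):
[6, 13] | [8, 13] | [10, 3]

The pattern is that an item is 'Group A' exactly when: first > second.
Group B: [6, 13], since 6 < 13.
Group B: [8, 13], since 8 < 13.
Group A: [10, 3], since 10 > 3.

Group B, Group B, Group A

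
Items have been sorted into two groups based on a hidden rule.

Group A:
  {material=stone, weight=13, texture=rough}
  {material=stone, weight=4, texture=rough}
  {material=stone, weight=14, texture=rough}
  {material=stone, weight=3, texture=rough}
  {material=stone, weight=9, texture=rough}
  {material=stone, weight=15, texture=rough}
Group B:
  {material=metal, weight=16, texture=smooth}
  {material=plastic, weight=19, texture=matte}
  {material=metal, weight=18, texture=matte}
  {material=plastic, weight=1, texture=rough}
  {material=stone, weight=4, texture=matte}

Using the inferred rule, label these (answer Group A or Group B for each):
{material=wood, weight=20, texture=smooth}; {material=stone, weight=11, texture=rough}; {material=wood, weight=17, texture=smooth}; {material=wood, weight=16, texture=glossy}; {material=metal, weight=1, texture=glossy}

Group B, Group A, Group B, Group B, Group B

The distinguishing property — material is stone AND texture is rough — holds for all the 'Group A' cases and none of the 'Group B' cases.
{material=wood, weight=20, texture=smooth}: Group B (material is wood, texture is smooth). {material=stone, weight=11, texture=rough}: Group A (material is stone, texture is rough). {material=wood, weight=17, texture=smooth}: Group B (material is wood, texture is smooth). {material=wood, weight=16, texture=glossy}: Group B (material is wood, texture is glossy). {material=metal, weight=1, texture=glossy}: Group B (material is metal, texture is glossy).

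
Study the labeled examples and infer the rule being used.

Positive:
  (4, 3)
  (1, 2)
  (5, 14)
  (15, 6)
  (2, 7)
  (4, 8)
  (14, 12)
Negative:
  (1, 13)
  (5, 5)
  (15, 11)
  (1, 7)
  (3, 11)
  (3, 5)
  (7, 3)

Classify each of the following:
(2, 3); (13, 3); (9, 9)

The simplest hypothesis consistent with all the labels is: product is even.
(2, 3) — 2·3 = 6, hence Positive. (13, 3) — 13·3 = 39, hence Negative. (9, 9) — 9·9 = 81, hence Negative.

Positive, Negative, Negative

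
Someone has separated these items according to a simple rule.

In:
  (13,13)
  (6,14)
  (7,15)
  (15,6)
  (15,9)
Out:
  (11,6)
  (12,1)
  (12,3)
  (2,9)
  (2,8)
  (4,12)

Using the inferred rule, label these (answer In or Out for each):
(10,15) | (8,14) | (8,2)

In, In, Out

Rule: sum ≥ 20. This holds for each 'In' example and fails for each 'Out' one.
(10,15) — 10+15 = 25, hence In.
(8,14) — 8+14 = 22, hence In.
(8,2) — 8+2 = 10, hence Out.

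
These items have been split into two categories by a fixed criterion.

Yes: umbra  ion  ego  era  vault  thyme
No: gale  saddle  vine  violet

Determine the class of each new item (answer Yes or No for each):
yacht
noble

A rule that fits every label: odd length — true of each 'Yes' example, false of each 'No' one.
yacht: length 5, satisfies this → Yes.
noble: length 5, satisfies this → Yes.

Yes, Yes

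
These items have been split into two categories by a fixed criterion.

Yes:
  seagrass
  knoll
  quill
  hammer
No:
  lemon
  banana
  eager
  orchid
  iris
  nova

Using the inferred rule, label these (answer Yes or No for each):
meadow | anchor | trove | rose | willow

No, No, No, No, Yes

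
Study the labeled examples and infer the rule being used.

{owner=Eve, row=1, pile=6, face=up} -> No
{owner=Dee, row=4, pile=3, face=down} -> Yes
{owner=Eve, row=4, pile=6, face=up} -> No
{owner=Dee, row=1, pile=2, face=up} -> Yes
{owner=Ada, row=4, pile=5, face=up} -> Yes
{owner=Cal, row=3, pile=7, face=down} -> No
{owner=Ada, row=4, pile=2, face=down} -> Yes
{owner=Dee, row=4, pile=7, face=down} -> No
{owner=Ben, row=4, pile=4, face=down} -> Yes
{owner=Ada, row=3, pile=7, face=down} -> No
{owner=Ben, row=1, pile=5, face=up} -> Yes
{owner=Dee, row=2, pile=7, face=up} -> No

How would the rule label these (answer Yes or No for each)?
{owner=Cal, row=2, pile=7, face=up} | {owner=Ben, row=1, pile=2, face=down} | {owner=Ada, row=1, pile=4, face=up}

Rule: pile ≤ 5. This holds for each 'Yes' example and fails for each 'No' one.
{owner=Cal, row=2, pile=7, face=up}: pile = 7 — doesn't match, so No.
{owner=Ben, row=1, pile=2, face=down}: pile = 2 — has this property, so Yes.
{owner=Ada, row=1, pile=4, face=up}: pile = 4 — has this property, so Yes.

No, Yes, Yes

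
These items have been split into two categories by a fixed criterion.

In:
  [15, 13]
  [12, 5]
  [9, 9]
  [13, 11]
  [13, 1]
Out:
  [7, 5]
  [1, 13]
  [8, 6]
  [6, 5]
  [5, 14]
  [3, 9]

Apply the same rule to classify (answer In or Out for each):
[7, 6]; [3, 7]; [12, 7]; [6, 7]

A rule that fits every label: first ≥ 9 — true of each 'In' example, false of each 'Out' one.
Out: [7, 6], since first 7.
Out: [3, 7], since first 3.
In: [12, 7], since first 12.
Out: [6, 7], since first 6.

Out, Out, In, Out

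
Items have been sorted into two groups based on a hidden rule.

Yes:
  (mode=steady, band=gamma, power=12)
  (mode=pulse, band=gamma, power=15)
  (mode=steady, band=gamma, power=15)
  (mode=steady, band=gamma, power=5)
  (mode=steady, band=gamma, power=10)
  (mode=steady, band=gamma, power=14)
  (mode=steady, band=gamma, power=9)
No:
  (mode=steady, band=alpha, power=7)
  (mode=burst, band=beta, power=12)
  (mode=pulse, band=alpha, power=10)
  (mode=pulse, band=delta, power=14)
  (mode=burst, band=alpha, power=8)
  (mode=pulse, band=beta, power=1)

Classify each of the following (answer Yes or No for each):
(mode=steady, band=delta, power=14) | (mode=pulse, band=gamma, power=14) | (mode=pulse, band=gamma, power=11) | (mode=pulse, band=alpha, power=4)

No, Yes, Yes, No

Comparing the two groups points to one rule — band is gamma.
(mode=steady, band=delta, power=14) — band is delta, hence No. (mode=pulse, band=gamma, power=14) — band is gamma, hence Yes. (mode=pulse, band=gamma, power=11) — band is gamma, hence Yes. (mode=pulse, band=alpha, power=4) — band is alpha, hence No.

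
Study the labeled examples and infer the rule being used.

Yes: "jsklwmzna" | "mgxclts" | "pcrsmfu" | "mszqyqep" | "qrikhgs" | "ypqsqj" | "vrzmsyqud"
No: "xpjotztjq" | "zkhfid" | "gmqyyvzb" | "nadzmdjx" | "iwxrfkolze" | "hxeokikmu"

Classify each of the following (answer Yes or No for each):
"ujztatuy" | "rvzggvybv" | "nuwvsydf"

No, No, Yes

A rule that fits every label: contains 's' — true of each 'Yes' example, false of each 'No' one.
"ujztatuy" → no 's' → No.
"rvzggvybv" → no 's' → No.
"nuwvsydf" → has 's' → Yes.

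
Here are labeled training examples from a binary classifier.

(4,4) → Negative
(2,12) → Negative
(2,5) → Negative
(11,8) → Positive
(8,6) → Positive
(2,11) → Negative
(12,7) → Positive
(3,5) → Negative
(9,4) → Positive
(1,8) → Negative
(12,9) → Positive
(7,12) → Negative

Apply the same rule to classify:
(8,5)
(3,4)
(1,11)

A rule that fits every label: first > second — true of each 'Positive' example, false of each 'Negative' one.
(8,5) → 8 > 5 → Positive. (3,4) → 3 < 4 → Negative. (1,11) → 1 < 11 → Negative.

Positive, Negative, Negative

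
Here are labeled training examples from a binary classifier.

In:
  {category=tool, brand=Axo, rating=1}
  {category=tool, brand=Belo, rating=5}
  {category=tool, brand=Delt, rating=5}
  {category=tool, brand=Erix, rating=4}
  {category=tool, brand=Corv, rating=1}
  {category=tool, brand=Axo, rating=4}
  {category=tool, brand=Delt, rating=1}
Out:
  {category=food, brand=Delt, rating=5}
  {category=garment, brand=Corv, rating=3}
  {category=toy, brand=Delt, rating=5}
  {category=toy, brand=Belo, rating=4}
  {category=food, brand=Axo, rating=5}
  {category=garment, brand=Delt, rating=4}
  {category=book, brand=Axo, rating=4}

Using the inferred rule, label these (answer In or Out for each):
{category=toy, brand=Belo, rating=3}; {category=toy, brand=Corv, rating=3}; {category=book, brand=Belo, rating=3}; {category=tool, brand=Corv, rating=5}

Out, Out, Out, In

Looking at the examples, the only property every 'In' case has and every 'Out' case lacks is: category is tool.
{category=toy, brand=Belo, rating=3}: Out (category is toy). {category=toy, brand=Corv, rating=3}: Out (category is toy). {category=book, brand=Belo, rating=3}: Out (category is book). {category=tool, brand=Corv, rating=5}: In (category is tool).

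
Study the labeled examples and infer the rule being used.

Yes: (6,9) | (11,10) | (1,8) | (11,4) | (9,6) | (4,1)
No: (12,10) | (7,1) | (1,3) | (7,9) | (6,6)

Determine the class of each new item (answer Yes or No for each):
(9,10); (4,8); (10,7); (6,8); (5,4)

Yes, No, Yes, No, Yes

'Yes' ⟺ sum is odd.
Yes: (9,10), since 9+10 = 19.
No: (4,8), since 4+8 = 12.
Yes: (10,7), since 10+7 = 17.
No: (6,8), since 6+8 = 14.
Yes: (5,4), since 5+4 = 9.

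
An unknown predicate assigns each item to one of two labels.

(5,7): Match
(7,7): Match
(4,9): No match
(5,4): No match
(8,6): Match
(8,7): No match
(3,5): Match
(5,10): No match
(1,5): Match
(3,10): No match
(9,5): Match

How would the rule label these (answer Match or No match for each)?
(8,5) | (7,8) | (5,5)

The pattern is that an item is 'Match' exactly when: sum is even.

No match, No match, Match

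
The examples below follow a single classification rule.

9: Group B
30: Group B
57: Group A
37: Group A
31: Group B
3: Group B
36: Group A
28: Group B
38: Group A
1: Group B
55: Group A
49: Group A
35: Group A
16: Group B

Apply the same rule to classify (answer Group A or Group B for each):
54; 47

The common property of the 'Group A' items is: at least 35. No 'Group B' item has it.
54 — 54 ≥ 35, hence Group A. 47 — 47 ≥ 35, hence Group A.

Group A, Group A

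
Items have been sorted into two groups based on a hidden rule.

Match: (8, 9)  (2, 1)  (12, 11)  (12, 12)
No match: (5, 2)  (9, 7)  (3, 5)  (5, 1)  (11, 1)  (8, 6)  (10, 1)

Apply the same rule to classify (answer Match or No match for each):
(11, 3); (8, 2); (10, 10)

No match, No match, Match

The distinguishing property — |first − second| ≤ 1 — holds for all the 'Match' cases and none of the 'No match' cases.
No match: (11, 3), since |11−3| = 8.
No match: (8, 2), since |8−2| = 6.
Match: (10, 10), since |10−10| = 0.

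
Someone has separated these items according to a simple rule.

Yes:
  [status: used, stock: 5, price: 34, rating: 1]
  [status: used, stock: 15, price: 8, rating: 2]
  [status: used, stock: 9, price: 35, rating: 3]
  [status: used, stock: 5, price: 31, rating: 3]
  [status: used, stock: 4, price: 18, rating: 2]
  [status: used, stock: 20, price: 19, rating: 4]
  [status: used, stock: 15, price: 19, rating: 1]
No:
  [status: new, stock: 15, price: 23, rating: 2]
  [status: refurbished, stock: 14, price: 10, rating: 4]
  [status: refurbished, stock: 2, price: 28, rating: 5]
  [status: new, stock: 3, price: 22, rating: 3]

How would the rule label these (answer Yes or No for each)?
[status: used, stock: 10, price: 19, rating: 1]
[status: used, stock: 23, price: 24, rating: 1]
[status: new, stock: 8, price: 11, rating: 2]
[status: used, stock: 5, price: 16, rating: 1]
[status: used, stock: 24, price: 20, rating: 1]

The classifier is using: status is used.
[status: used, stock: 10, price: 19, rating: 1]: Yes (status is used). [status: used, stock: 23, price: 24, rating: 1]: Yes (status is used). [status: new, stock: 8, price: 11, rating: 2]: No (status is new). [status: used, stock: 5, price: 16, rating: 1]: Yes (status is used). [status: used, stock: 24, price: 20, rating: 1]: Yes (status is used).

Yes, Yes, No, Yes, Yes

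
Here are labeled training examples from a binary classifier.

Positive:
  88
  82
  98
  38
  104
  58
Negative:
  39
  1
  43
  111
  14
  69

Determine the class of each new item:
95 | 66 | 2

Negative, Positive, Negative

Every 'Positive' example satisfies: even AND at least 38. None of the 'Negative' examples do.
95 → 95 is odd, 95 ≥ 38 → Negative.
66 → 66 is even, 66 ≥ 38 → Positive.
2 → 2 is even, 2 < 38 → Negative.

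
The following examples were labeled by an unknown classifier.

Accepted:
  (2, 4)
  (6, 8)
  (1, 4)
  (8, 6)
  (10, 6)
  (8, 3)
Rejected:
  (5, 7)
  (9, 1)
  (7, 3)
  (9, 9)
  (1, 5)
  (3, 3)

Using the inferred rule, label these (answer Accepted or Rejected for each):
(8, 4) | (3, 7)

Every 'Accepted' example satisfies: product is even. None of the 'Rejected' examples do.
Accepted: (8, 4), since 8·4 = 32. Rejected: (3, 7), since 3·7 = 21.

Accepted, Rejected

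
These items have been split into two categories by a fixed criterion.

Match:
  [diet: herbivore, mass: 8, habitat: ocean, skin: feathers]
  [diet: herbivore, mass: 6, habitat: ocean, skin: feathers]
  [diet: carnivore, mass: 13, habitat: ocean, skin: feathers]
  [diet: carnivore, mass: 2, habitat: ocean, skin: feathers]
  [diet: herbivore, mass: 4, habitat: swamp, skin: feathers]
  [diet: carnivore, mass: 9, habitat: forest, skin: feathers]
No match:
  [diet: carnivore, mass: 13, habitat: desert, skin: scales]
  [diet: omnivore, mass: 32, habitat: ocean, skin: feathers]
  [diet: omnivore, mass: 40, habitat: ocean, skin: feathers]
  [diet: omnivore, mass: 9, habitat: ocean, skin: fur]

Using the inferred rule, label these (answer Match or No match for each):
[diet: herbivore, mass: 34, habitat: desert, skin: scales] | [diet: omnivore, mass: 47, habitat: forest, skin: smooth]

No match, No match

The classifier is using: skin is feathers AND mass ≤ 13.
No match: [diet: herbivore, mass: 34, habitat: desert, skin: scales], since skin is scales, mass = 34. No match: [diet: omnivore, mass: 47, habitat: forest, skin: smooth], since skin is smooth, mass = 47.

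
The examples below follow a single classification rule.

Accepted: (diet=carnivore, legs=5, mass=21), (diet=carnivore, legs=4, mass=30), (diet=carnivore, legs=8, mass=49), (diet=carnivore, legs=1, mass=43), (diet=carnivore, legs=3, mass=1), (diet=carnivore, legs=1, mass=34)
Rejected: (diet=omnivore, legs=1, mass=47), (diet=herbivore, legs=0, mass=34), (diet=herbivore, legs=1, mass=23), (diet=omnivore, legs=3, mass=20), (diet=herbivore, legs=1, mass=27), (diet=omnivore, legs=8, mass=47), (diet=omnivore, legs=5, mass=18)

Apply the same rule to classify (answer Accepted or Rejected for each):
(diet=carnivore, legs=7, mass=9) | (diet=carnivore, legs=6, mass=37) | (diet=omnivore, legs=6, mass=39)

Accepted, Accepted, Rejected

A rule that fits every label: diet is carnivore — true of each 'Accepted' example, false of each 'Rejected' one.
(diet=carnivore, legs=7, mass=9) → diet is carnivore → Accepted. (diet=carnivore, legs=6, mass=37) → diet is carnivore → Accepted. (diet=omnivore, legs=6, mass=39) → diet is omnivore → Rejected.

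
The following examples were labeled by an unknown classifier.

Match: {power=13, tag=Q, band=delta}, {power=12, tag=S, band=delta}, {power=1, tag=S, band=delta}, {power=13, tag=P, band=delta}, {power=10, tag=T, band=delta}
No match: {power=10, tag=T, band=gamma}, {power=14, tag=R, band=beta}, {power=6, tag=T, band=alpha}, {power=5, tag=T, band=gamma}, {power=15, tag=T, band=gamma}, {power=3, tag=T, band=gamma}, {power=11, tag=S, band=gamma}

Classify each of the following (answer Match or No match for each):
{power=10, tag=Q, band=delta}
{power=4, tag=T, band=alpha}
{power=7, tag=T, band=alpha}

The common property of the 'Match' items is: band is delta. No 'No match' item has it.
{power=10, tag=Q, band=delta} → band is delta → Match. {power=4, tag=T, band=alpha} → band is alpha → No match. {power=7, tag=T, band=alpha} → band is alpha → No match.

Match, No match, No match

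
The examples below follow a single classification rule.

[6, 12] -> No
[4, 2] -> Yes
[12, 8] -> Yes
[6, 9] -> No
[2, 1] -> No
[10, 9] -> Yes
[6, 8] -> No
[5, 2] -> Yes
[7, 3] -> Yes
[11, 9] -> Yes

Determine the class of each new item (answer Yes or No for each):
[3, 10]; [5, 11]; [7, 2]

The common property of the 'Yes' items is: first > second AND sum ≥ 6. No 'No' item has it.
[3, 10] → 3 < 10, 3+10 = 13 → No. [5, 11] → 5 < 11, 5+11 = 16 → No. [7, 2] → 7 > 2, 7+2 = 9 → Yes.

No, No, Yes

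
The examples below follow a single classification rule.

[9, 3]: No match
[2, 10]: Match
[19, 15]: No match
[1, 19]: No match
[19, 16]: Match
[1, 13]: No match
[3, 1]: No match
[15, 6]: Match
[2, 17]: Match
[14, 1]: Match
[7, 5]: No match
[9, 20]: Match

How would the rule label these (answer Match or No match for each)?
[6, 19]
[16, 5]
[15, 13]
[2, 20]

Looking at the examples, the only property every 'Match' case has and every 'No match' case lacks is: product is even.

Match, Match, No match, Match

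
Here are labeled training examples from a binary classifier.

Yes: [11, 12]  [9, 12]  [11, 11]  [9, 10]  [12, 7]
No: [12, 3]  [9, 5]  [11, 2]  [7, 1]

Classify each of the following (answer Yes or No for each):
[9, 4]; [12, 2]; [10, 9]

No, No, Yes

The rule appears to be: sum ≥ 19.
[9, 4]: 9+4 = 13, does not pass → No.
[12, 2]: 12+2 = 14, does not pass → No.
[10, 9]: 10+9 = 19, passes → Yes.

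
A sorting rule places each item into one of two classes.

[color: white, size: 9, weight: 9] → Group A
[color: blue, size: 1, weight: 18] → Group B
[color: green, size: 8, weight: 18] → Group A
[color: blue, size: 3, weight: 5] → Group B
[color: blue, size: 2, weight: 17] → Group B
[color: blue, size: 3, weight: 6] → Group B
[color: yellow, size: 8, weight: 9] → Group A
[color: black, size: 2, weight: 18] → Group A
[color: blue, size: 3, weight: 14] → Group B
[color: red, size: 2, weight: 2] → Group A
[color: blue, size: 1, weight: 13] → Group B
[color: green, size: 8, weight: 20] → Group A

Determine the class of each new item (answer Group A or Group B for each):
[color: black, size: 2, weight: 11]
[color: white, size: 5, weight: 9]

'Group A' ⟺ color is not blue.

Group A, Group A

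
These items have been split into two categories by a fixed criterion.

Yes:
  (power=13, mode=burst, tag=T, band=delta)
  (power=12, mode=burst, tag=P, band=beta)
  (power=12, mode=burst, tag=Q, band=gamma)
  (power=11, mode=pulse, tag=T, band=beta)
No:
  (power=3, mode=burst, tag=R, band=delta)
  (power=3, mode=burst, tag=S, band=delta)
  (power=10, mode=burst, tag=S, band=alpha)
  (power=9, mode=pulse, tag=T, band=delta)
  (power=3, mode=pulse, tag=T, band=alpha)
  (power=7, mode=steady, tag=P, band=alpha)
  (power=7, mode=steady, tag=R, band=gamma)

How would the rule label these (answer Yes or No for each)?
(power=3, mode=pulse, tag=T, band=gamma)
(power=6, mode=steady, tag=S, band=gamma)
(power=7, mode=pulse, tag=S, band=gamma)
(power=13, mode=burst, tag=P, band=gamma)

The classifier is using: power ≥ 11.
(power=3, mode=pulse, tag=T, band=gamma) — power = 3, hence No.
(power=6, mode=steady, tag=S, band=gamma) — power = 6, hence No.
(power=7, mode=pulse, tag=S, band=gamma) — power = 7, hence No.
(power=13, mode=burst, tag=P, band=gamma) — power = 13, hence Yes.

No, No, No, Yes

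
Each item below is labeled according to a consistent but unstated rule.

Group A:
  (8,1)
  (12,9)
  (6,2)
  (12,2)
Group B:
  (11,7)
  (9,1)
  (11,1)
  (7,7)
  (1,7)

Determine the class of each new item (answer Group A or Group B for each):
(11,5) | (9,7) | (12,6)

One predicate separates the groups cleanly: first is even.

Group B, Group B, Group A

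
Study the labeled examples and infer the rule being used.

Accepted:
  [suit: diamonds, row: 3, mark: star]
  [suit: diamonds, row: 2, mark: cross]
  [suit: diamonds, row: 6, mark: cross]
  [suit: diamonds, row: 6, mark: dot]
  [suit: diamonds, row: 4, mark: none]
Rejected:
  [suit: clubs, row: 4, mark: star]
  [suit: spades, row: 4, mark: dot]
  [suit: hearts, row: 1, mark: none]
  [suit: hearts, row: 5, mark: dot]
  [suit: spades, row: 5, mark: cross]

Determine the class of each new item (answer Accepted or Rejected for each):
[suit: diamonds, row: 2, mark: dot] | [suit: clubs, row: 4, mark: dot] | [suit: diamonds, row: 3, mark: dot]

The rule appears to be: suit is diamonds.
[suit: diamonds, row: 2, mark: dot]: suit is diamonds — satisfies this, so Accepted.
[suit: clubs, row: 4, mark: dot]: suit is clubs — lacks this property, so Rejected.
[suit: diamonds, row: 3, mark: dot]: suit is diamonds — satisfies this, so Accepted.

Accepted, Rejected, Accepted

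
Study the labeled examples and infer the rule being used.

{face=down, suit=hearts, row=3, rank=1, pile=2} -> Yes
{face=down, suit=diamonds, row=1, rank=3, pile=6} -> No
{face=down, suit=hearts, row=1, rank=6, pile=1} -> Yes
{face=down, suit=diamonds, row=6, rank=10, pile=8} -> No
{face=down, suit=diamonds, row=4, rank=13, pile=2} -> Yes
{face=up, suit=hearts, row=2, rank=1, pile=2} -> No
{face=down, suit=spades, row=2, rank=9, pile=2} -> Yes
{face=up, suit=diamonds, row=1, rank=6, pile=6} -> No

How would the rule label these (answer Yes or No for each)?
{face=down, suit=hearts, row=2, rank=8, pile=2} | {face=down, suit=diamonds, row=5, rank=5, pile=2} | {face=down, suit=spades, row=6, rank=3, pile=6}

A rule that fits every label: face is down AND pile ≤ 2 — true of each 'Yes' example, false of each 'No' one.
{face=down, suit=hearts, row=2, rank=8, pile=2} — face is down, pile = 2, hence Yes.
{face=down, suit=diamonds, row=5, rank=5, pile=2} — face is down, pile = 2, hence Yes.
{face=down, suit=spades, row=6, rank=3, pile=6} — face is down, pile = 6, hence No.

Yes, Yes, No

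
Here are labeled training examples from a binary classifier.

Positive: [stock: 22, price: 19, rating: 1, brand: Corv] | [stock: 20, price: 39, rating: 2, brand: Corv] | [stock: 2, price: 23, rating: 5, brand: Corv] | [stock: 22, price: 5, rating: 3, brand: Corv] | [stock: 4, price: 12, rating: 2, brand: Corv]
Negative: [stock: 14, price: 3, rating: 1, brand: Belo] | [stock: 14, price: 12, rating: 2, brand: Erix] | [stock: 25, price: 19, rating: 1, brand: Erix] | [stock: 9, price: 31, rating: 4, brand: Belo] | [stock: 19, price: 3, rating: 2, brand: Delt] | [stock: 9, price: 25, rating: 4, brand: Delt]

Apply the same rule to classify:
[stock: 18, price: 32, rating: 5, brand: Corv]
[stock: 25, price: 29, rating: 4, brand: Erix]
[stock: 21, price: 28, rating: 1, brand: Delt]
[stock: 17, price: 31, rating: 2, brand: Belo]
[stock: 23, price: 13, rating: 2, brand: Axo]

Rule: brand is Corv. This holds for each 'Positive' example and fails for each 'Negative' one.
[stock: 18, price: 32, rating: 5, brand: Corv]: Positive (brand is Corv). [stock: 25, price: 29, rating: 4, brand: Erix]: Negative (brand is Erix). [stock: 21, price: 28, rating: 1, brand: Delt]: Negative (brand is Delt). [stock: 17, price: 31, rating: 2, brand: Belo]: Negative (brand is Belo). [stock: 23, price: 13, rating: 2, brand: Axo]: Negative (brand is Axo).

Positive, Negative, Negative, Negative, Negative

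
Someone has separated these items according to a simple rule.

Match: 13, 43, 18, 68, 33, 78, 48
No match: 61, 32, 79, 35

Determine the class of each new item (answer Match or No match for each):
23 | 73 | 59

Match, Match, No match

The distinguishing property — ≡ 3 (mod 5) — holds for all the 'Match' cases and none of the 'No match' cases.
Match: 23, since 23 mod 5 = 3.
Match: 73, since 73 mod 5 = 3.
No match: 59, since 59 mod 5 = 4.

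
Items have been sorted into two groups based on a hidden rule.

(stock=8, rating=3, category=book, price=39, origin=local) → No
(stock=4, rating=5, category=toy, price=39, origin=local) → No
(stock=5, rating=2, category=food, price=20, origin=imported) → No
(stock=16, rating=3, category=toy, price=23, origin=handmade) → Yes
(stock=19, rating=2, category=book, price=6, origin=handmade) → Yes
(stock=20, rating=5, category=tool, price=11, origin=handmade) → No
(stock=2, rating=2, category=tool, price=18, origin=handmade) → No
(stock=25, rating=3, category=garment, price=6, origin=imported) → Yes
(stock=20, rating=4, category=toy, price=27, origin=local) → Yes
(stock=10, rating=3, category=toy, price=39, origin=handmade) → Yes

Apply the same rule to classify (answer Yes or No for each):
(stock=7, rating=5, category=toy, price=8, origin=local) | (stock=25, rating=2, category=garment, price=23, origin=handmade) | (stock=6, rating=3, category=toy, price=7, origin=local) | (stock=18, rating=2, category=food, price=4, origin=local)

The distinguishing property — rating ≤ 4 AND stock ≥ 10 — holds for all the 'Yes' cases and none of the 'No' cases.
(stock=7, rating=5, category=toy, price=8, origin=local) → rating = 5, stock = 7 → No. (stock=25, rating=2, category=garment, price=23, origin=handmade) → rating = 2, stock = 25 → Yes. (stock=6, rating=3, category=toy, price=7, origin=local) → rating = 3, stock = 6 → No. (stock=18, rating=2, category=food, price=4, origin=local) → rating = 2, stock = 18 → Yes.

No, Yes, No, Yes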